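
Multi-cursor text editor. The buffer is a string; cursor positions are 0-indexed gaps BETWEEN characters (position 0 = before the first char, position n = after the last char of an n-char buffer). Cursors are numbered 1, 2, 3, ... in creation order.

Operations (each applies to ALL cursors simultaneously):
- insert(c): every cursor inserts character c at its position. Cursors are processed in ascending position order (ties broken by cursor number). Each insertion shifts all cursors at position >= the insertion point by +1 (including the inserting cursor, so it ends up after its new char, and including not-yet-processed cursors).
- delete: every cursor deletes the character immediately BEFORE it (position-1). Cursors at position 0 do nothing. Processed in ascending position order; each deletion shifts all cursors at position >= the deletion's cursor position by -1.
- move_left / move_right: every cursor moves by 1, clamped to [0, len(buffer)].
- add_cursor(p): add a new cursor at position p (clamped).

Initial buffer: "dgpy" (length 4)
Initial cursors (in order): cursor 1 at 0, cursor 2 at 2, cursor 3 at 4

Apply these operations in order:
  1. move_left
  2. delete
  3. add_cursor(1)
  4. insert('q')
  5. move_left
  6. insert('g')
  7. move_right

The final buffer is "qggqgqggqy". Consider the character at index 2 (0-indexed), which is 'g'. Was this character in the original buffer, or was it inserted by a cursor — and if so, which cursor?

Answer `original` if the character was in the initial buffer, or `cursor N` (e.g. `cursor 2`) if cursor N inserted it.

After op 1 (move_left): buffer="dgpy" (len 4), cursors c1@0 c2@1 c3@3, authorship ....
After op 2 (delete): buffer="gy" (len 2), cursors c1@0 c2@0 c3@1, authorship ..
After op 3 (add_cursor(1)): buffer="gy" (len 2), cursors c1@0 c2@0 c3@1 c4@1, authorship ..
After op 4 (insert('q')): buffer="qqgqqy" (len 6), cursors c1@2 c2@2 c3@5 c4@5, authorship 12.34.
After op 5 (move_left): buffer="qqgqqy" (len 6), cursors c1@1 c2@1 c3@4 c4@4, authorship 12.34.
After op 6 (insert('g')): buffer="qggqgqggqy" (len 10), cursors c1@3 c2@3 c3@8 c4@8, authorship 1122.3344.
After op 7 (move_right): buffer="qggqgqggqy" (len 10), cursors c1@4 c2@4 c3@9 c4@9, authorship 1122.3344.
Authorship (.=original, N=cursor N): 1 1 2 2 . 3 3 4 4 .
Index 2: author = 2

Answer: cursor 2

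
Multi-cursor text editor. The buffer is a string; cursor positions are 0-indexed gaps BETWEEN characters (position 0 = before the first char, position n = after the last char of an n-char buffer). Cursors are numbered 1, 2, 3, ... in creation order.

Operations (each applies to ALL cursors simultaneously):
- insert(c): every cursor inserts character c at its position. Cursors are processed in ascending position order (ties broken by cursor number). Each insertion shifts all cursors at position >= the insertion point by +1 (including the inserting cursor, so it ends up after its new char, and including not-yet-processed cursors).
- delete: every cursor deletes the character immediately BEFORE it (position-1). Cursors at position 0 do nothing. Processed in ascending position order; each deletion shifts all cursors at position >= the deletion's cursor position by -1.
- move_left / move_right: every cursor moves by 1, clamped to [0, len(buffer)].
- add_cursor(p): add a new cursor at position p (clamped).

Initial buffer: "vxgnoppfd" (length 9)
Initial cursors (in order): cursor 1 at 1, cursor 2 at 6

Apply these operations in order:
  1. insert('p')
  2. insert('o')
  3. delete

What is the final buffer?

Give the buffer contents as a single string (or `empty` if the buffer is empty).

After op 1 (insert('p')): buffer="vpxgnopppfd" (len 11), cursors c1@2 c2@8, authorship .1.....2...
After op 2 (insert('o')): buffer="vpoxgnoppopfd" (len 13), cursors c1@3 c2@10, authorship .11.....22...
After op 3 (delete): buffer="vpxgnopppfd" (len 11), cursors c1@2 c2@8, authorship .1.....2...

Answer: vpxgnopppfd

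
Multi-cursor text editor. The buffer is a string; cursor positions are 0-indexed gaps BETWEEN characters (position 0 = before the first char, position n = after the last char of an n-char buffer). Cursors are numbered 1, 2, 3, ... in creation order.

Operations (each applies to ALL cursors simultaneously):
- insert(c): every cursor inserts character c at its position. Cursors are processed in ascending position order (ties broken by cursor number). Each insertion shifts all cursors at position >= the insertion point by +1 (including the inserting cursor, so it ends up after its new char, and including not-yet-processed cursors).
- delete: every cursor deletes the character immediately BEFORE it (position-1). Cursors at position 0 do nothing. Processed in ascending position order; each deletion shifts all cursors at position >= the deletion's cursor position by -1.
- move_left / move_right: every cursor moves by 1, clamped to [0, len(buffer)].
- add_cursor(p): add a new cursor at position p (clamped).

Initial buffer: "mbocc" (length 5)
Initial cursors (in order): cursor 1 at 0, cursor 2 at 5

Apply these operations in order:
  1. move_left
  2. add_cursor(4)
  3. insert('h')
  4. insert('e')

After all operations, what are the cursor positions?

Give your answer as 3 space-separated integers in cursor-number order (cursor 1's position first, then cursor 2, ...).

After op 1 (move_left): buffer="mbocc" (len 5), cursors c1@0 c2@4, authorship .....
After op 2 (add_cursor(4)): buffer="mbocc" (len 5), cursors c1@0 c2@4 c3@4, authorship .....
After op 3 (insert('h')): buffer="hmbochhc" (len 8), cursors c1@1 c2@7 c3@7, authorship 1....23.
After op 4 (insert('e')): buffer="hembochheec" (len 11), cursors c1@2 c2@10 c3@10, authorship 11....2323.

Answer: 2 10 10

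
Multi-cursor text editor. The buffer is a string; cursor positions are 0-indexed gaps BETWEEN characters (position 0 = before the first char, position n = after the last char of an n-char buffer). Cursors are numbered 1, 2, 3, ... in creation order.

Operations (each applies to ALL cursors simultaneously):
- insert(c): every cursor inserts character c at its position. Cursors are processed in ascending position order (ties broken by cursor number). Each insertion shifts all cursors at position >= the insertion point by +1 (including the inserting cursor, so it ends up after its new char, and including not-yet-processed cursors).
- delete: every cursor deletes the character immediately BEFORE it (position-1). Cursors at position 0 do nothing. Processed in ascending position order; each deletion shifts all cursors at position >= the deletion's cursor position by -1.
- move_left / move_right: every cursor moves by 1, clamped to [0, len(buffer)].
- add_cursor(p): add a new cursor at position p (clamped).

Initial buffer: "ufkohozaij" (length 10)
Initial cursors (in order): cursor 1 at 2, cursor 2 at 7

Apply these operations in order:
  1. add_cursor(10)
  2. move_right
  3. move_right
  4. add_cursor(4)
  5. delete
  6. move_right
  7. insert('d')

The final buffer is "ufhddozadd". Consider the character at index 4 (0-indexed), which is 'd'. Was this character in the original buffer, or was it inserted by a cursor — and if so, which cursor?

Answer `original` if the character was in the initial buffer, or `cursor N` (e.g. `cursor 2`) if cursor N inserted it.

After op 1 (add_cursor(10)): buffer="ufkohozaij" (len 10), cursors c1@2 c2@7 c3@10, authorship ..........
After op 2 (move_right): buffer="ufkohozaij" (len 10), cursors c1@3 c2@8 c3@10, authorship ..........
After op 3 (move_right): buffer="ufkohozaij" (len 10), cursors c1@4 c2@9 c3@10, authorship ..........
After op 4 (add_cursor(4)): buffer="ufkohozaij" (len 10), cursors c1@4 c4@4 c2@9 c3@10, authorship ..........
After op 5 (delete): buffer="ufhoza" (len 6), cursors c1@2 c4@2 c2@6 c3@6, authorship ......
After op 6 (move_right): buffer="ufhoza" (len 6), cursors c1@3 c4@3 c2@6 c3@6, authorship ......
After op 7 (insert('d')): buffer="ufhddozadd" (len 10), cursors c1@5 c4@5 c2@10 c3@10, authorship ...14...23
Authorship (.=original, N=cursor N): . . . 1 4 . . . 2 3
Index 4: author = 4

Answer: cursor 4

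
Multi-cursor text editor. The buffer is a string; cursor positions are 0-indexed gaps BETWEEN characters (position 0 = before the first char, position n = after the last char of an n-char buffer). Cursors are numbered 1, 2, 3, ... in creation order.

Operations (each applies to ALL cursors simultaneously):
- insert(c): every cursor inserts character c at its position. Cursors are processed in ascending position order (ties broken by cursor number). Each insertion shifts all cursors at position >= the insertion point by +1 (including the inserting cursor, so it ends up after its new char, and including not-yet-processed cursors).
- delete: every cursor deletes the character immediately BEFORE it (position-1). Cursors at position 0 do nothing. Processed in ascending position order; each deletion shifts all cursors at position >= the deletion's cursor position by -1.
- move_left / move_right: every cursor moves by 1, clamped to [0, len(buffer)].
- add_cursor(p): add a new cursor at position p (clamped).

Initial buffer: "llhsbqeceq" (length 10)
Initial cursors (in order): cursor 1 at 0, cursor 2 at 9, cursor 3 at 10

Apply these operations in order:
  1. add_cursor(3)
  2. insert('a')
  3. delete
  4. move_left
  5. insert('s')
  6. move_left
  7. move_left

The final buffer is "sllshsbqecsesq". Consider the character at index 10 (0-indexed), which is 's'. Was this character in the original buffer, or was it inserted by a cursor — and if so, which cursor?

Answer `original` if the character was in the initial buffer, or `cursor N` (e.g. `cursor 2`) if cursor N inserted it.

Answer: cursor 2

Derivation:
After op 1 (add_cursor(3)): buffer="llhsbqeceq" (len 10), cursors c1@0 c4@3 c2@9 c3@10, authorship ..........
After op 2 (insert('a')): buffer="allhasbqeceaqa" (len 14), cursors c1@1 c4@5 c2@12 c3@14, authorship 1...4......2.3
After op 3 (delete): buffer="llhsbqeceq" (len 10), cursors c1@0 c4@3 c2@9 c3@10, authorship ..........
After op 4 (move_left): buffer="llhsbqeceq" (len 10), cursors c1@0 c4@2 c2@8 c3@9, authorship ..........
After op 5 (insert('s')): buffer="sllshsbqecsesq" (len 14), cursors c1@1 c4@4 c2@11 c3@13, authorship 1..4......2.3.
After op 6 (move_left): buffer="sllshsbqecsesq" (len 14), cursors c1@0 c4@3 c2@10 c3@12, authorship 1..4......2.3.
After op 7 (move_left): buffer="sllshsbqecsesq" (len 14), cursors c1@0 c4@2 c2@9 c3@11, authorship 1..4......2.3.
Authorship (.=original, N=cursor N): 1 . . 4 . . . . . . 2 . 3 .
Index 10: author = 2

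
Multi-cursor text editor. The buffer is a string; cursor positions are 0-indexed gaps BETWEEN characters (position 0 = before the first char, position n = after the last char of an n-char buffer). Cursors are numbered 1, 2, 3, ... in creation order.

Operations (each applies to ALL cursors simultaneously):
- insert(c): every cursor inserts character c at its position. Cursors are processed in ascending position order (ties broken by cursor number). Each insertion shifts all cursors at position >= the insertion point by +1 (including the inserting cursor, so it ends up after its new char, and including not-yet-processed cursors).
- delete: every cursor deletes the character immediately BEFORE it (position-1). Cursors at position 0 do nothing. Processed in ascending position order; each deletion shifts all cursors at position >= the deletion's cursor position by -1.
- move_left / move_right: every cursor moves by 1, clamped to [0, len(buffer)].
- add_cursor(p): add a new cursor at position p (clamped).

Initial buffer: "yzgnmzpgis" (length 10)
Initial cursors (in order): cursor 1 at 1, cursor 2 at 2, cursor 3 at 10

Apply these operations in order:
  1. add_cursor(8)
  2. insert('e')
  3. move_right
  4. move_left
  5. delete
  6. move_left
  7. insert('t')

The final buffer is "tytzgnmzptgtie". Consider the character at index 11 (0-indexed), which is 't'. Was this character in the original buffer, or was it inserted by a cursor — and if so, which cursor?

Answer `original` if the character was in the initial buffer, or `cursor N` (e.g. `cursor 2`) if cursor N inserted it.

After op 1 (add_cursor(8)): buffer="yzgnmzpgis" (len 10), cursors c1@1 c2@2 c4@8 c3@10, authorship ..........
After op 2 (insert('e')): buffer="yezegnmzpgeise" (len 14), cursors c1@2 c2@4 c4@11 c3@14, authorship .1.2......4..3
After op 3 (move_right): buffer="yezegnmzpgeise" (len 14), cursors c1@3 c2@5 c4@12 c3@14, authorship .1.2......4..3
After op 4 (move_left): buffer="yezegnmzpgeise" (len 14), cursors c1@2 c2@4 c4@11 c3@13, authorship .1.2......4..3
After op 5 (delete): buffer="yzgnmzpgie" (len 10), cursors c1@1 c2@2 c4@8 c3@9, authorship .........3
After op 6 (move_left): buffer="yzgnmzpgie" (len 10), cursors c1@0 c2@1 c4@7 c3@8, authorship .........3
After op 7 (insert('t')): buffer="tytzgnmzptgtie" (len 14), cursors c1@1 c2@3 c4@10 c3@12, authorship 1.2......4.3.3
Authorship (.=original, N=cursor N): 1 . 2 . . . . . . 4 . 3 . 3
Index 11: author = 3

Answer: cursor 3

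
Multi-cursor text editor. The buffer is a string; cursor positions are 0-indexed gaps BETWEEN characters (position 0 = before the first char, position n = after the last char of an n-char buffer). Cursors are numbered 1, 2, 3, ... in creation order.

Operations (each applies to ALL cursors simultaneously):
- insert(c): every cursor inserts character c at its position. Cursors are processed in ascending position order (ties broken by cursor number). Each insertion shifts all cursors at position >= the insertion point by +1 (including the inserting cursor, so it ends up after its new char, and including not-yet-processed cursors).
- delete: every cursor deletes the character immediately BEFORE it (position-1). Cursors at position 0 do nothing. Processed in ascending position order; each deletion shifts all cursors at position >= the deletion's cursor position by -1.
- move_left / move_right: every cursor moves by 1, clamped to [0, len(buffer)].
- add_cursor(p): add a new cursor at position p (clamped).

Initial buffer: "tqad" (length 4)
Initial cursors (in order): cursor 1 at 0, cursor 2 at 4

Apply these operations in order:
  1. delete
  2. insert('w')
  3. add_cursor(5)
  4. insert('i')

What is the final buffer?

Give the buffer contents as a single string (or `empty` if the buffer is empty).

After op 1 (delete): buffer="tqa" (len 3), cursors c1@0 c2@3, authorship ...
After op 2 (insert('w')): buffer="wtqaw" (len 5), cursors c1@1 c2@5, authorship 1...2
After op 3 (add_cursor(5)): buffer="wtqaw" (len 5), cursors c1@1 c2@5 c3@5, authorship 1...2
After op 4 (insert('i')): buffer="witqawii" (len 8), cursors c1@2 c2@8 c3@8, authorship 11...223

Answer: witqawii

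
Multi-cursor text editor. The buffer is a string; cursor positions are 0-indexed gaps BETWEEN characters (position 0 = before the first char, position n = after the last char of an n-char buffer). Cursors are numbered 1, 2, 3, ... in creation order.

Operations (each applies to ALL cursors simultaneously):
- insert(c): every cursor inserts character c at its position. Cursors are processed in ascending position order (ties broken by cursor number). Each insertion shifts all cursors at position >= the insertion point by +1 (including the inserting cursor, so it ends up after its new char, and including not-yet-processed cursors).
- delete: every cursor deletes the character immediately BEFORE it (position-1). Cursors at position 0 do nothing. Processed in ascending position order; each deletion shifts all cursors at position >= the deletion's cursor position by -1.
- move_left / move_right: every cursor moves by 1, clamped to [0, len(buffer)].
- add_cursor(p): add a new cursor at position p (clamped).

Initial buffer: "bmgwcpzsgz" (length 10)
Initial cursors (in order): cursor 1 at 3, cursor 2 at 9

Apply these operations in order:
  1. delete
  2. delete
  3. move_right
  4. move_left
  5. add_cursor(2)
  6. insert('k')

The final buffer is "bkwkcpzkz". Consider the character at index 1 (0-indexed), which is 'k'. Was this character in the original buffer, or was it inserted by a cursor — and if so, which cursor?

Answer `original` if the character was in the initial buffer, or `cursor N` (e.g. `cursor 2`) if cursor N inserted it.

Answer: cursor 1

Derivation:
After op 1 (delete): buffer="bmwcpzsz" (len 8), cursors c1@2 c2@7, authorship ........
After op 2 (delete): buffer="bwcpzz" (len 6), cursors c1@1 c2@5, authorship ......
After op 3 (move_right): buffer="bwcpzz" (len 6), cursors c1@2 c2@6, authorship ......
After op 4 (move_left): buffer="bwcpzz" (len 6), cursors c1@1 c2@5, authorship ......
After op 5 (add_cursor(2)): buffer="bwcpzz" (len 6), cursors c1@1 c3@2 c2@5, authorship ......
After op 6 (insert('k')): buffer="bkwkcpzkz" (len 9), cursors c1@2 c3@4 c2@8, authorship .1.3...2.
Authorship (.=original, N=cursor N): . 1 . 3 . . . 2 .
Index 1: author = 1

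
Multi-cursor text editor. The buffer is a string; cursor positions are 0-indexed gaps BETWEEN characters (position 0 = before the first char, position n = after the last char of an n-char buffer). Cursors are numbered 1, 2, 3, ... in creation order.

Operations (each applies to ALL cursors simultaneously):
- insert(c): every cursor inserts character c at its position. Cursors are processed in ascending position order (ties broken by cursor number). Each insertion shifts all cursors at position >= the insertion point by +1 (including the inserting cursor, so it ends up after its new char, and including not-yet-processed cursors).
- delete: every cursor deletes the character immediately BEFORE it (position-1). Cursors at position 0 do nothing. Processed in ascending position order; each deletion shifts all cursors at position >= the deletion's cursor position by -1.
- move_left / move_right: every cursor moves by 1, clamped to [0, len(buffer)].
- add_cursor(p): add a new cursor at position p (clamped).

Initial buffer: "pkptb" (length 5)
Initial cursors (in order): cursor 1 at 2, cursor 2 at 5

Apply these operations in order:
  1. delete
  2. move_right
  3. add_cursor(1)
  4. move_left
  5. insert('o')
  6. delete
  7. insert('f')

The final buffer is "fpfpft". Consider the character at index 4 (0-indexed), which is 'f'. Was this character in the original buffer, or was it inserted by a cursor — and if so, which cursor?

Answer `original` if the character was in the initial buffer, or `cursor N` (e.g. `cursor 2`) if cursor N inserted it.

Answer: cursor 2

Derivation:
After op 1 (delete): buffer="ppt" (len 3), cursors c1@1 c2@3, authorship ...
After op 2 (move_right): buffer="ppt" (len 3), cursors c1@2 c2@3, authorship ...
After op 3 (add_cursor(1)): buffer="ppt" (len 3), cursors c3@1 c1@2 c2@3, authorship ...
After op 4 (move_left): buffer="ppt" (len 3), cursors c3@0 c1@1 c2@2, authorship ...
After op 5 (insert('o')): buffer="opopot" (len 6), cursors c3@1 c1@3 c2@5, authorship 3.1.2.
After op 6 (delete): buffer="ppt" (len 3), cursors c3@0 c1@1 c2@2, authorship ...
After op 7 (insert('f')): buffer="fpfpft" (len 6), cursors c3@1 c1@3 c2@5, authorship 3.1.2.
Authorship (.=original, N=cursor N): 3 . 1 . 2 .
Index 4: author = 2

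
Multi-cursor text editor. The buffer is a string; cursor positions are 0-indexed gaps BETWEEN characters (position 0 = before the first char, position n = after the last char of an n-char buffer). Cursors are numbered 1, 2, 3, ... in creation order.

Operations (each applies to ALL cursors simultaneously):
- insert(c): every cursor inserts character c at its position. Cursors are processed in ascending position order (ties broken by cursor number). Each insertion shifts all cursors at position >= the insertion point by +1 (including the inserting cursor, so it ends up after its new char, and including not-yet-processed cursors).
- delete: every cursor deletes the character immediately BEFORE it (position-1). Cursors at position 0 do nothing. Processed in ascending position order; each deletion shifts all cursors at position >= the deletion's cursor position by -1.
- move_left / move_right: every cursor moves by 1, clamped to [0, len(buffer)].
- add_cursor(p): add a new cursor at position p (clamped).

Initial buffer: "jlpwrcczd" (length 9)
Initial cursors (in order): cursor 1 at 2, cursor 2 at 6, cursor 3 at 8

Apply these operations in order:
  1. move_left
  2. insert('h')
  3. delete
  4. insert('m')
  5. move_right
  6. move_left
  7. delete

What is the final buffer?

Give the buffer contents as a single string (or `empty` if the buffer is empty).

After op 1 (move_left): buffer="jlpwrcczd" (len 9), cursors c1@1 c2@5 c3@7, authorship .........
After op 2 (insert('h')): buffer="jhlpwrhcchzd" (len 12), cursors c1@2 c2@7 c3@10, authorship .1....2..3..
After op 3 (delete): buffer="jlpwrcczd" (len 9), cursors c1@1 c2@5 c3@7, authorship .........
After op 4 (insert('m')): buffer="jmlpwrmccmzd" (len 12), cursors c1@2 c2@7 c3@10, authorship .1....2..3..
After op 5 (move_right): buffer="jmlpwrmccmzd" (len 12), cursors c1@3 c2@8 c3@11, authorship .1....2..3..
After op 6 (move_left): buffer="jmlpwrmccmzd" (len 12), cursors c1@2 c2@7 c3@10, authorship .1....2..3..
After op 7 (delete): buffer="jlpwrcczd" (len 9), cursors c1@1 c2@5 c3@7, authorship .........

Answer: jlpwrcczd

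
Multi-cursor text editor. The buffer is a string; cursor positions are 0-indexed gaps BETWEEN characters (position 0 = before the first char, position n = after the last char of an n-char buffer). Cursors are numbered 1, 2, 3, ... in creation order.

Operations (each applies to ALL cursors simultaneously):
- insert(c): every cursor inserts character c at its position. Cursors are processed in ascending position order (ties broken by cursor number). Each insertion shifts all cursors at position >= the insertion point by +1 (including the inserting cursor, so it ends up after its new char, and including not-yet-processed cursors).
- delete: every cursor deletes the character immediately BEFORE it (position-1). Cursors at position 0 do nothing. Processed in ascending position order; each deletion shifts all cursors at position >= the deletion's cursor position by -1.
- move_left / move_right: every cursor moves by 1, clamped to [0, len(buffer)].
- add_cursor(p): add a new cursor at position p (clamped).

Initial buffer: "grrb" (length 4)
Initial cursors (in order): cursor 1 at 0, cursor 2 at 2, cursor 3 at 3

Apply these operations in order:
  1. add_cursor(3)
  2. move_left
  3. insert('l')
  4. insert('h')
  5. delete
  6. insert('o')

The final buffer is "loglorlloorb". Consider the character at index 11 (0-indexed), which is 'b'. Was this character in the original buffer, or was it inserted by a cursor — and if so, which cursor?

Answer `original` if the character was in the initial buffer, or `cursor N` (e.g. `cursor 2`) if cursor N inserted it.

After op 1 (add_cursor(3)): buffer="grrb" (len 4), cursors c1@0 c2@2 c3@3 c4@3, authorship ....
After op 2 (move_left): buffer="grrb" (len 4), cursors c1@0 c2@1 c3@2 c4@2, authorship ....
After op 3 (insert('l')): buffer="lglrllrb" (len 8), cursors c1@1 c2@3 c3@6 c4@6, authorship 1.2.34..
After op 4 (insert('h')): buffer="lhglhrllhhrb" (len 12), cursors c1@2 c2@5 c3@10 c4@10, authorship 11.22.3434..
After op 5 (delete): buffer="lglrllrb" (len 8), cursors c1@1 c2@3 c3@6 c4@6, authorship 1.2.34..
After op 6 (insert('o')): buffer="loglorlloorb" (len 12), cursors c1@2 c2@5 c3@10 c4@10, authorship 11.22.3434..
Authorship (.=original, N=cursor N): 1 1 . 2 2 . 3 4 3 4 . .
Index 11: author = original

Answer: original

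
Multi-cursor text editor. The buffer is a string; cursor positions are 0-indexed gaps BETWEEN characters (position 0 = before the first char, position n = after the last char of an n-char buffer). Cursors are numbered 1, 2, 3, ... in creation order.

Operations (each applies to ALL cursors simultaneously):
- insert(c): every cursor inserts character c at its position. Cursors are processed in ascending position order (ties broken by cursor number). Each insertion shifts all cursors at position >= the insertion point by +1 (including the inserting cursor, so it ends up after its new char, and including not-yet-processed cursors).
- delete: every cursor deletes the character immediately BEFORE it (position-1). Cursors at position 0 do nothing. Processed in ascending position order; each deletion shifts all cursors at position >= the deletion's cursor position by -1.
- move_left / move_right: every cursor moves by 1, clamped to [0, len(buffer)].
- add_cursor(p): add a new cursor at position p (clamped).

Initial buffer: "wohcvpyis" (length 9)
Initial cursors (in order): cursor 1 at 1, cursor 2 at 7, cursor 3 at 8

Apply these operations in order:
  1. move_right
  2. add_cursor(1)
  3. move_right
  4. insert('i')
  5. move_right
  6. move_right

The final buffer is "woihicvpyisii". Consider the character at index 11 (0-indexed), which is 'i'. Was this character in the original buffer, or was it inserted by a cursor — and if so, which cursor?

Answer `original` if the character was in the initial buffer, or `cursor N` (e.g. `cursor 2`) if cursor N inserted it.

Answer: cursor 2

Derivation:
After op 1 (move_right): buffer="wohcvpyis" (len 9), cursors c1@2 c2@8 c3@9, authorship .........
After op 2 (add_cursor(1)): buffer="wohcvpyis" (len 9), cursors c4@1 c1@2 c2@8 c3@9, authorship .........
After op 3 (move_right): buffer="wohcvpyis" (len 9), cursors c4@2 c1@3 c2@9 c3@9, authorship .........
After op 4 (insert('i')): buffer="woihicvpyisii" (len 13), cursors c4@3 c1@5 c2@13 c3@13, authorship ..4.1......23
After op 5 (move_right): buffer="woihicvpyisii" (len 13), cursors c4@4 c1@6 c2@13 c3@13, authorship ..4.1......23
After op 6 (move_right): buffer="woihicvpyisii" (len 13), cursors c4@5 c1@7 c2@13 c3@13, authorship ..4.1......23
Authorship (.=original, N=cursor N): . . 4 . 1 . . . . . . 2 3
Index 11: author = 2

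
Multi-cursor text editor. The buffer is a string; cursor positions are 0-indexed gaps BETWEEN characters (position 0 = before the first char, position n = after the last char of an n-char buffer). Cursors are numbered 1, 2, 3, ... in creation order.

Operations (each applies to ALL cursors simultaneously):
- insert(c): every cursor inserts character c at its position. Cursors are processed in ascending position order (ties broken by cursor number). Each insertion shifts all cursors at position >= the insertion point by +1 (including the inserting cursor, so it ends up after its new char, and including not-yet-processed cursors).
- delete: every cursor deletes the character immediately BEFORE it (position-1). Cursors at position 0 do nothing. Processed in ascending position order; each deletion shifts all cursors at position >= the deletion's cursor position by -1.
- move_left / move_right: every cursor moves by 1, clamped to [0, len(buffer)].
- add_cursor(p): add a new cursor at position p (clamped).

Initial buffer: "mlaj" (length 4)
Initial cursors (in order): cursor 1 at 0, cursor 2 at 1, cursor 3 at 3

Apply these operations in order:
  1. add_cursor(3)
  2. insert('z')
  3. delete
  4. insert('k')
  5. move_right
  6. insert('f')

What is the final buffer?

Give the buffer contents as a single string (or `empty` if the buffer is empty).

After op 1 (add_cursor(3)): buffer="mlaj" (len 4), cursors c1@0 c2@1 c3@3 c4@3, authorship ....
After op 2 (insert('z')): buffer="zmzlazzj" (len 8), cursors c1@1 c2@3 c3@7 c4@7, authorship 1.2..34.
After op 3 (delete): buffer="mlaj" (len 4), cursors c1@0 c2@1 c3@3 c4@3, authorship ....
After op 4 (insert('k')): buffer="kmklakkj" (len 8), cursors c1@1 c2@3 c3@7 c4@7, authorship 1.2..34.
After op 5 (move_right): buffer="kmklakkj" (len 8), cursors c1@2 c2@4 c3@8 c4@8, authorship 1.2..34.
After op 6 (insert('f')): buffer="kmfklfakkjff" (len 12), cursors c1@3 c2@6 c3@12 c4@12, authorship 1.12.2.34.34

Answer: kmfklfakkjff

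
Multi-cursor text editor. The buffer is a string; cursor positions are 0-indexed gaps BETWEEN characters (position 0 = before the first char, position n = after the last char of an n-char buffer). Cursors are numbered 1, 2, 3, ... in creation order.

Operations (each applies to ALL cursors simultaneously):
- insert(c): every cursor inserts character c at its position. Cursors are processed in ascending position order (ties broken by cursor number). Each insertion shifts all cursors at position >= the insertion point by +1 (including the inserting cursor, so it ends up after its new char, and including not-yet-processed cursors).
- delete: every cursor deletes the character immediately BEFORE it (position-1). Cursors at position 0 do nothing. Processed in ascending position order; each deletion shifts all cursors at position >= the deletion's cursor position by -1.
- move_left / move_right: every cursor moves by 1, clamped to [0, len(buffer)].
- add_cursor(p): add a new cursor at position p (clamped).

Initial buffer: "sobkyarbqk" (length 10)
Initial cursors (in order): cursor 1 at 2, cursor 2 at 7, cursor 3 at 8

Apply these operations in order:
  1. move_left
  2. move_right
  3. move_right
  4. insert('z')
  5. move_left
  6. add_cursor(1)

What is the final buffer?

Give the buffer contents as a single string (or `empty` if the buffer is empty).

After op 1 (move_left): buffer="sobkyarbqk" (len 10), cursors c1@1 c2@6 c3@7, authorship ..........
After op 2 (move_right): buffer="sobkyarbqk" (len 10), cursors c1@2 c2@7 c3@8, authorship ..........
After op 3 (move_right): buffer="sobkyarbqk" (len 10), cursors c1@3 c2@8 c3@9, authorship ..........
After op 4 (insert('z')): buffer="sobzkyarbzqzk" (len 13), cursors c1@4 c2@10 c3@12, authorship ...1.....2.3.
After op 5 (move_left): buffer="sobzkyarbzqzk" (len 13), cursors c1@3 c2@9 c3@11, authorship ...1.....2.3.
After op 6 (add_cursor(1)): buffer="sobzkyarbzqzk" (len 13), cursors c4@1 c1@3 c2@9 c3@11, authorship ...1.....2.3.

Answer: sobzkyarbzqzk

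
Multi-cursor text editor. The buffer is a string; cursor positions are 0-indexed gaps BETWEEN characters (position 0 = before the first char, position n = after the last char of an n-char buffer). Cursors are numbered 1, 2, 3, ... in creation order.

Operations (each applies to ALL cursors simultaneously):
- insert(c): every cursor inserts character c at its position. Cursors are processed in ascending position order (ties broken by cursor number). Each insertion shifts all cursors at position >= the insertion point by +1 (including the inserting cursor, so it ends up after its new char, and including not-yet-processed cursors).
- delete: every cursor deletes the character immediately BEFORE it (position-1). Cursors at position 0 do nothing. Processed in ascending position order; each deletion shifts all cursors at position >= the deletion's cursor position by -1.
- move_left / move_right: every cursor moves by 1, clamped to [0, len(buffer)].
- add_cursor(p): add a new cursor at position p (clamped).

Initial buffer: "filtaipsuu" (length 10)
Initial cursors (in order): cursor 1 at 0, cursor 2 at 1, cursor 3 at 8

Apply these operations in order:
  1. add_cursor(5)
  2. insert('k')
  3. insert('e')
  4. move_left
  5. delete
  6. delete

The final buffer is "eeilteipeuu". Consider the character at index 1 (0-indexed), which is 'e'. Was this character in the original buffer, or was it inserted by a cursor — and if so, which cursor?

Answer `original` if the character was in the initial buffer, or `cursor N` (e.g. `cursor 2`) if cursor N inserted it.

Answer: cursor 2

Derivation:
After op 1 (add_cursor(5)): buffer="filtaipsuu" (len 10), cursors c1@0 c2@1 c4@5 c3@8, authorship ..........
After op 2 (insert('k')): buffer="kfkiltakipskuu" (len 14), cursors c1@1 c2@3 c4@8 c3@12, authorship 1.2....4...3..
After op 3 (insert('e')): buffer="kefkeiltakeipskeuu" (len 18), cursors c1@2 c2@5 c4@11 c3@16, authorship 11.22....44...33..
After op 4 (move_left): buffer="kefkeiltakeipskeuu" (len 18), cursors c1@1 c2@4 c4@10 c3@15, authorship 11.22....44...33..
After op 5 (delete): buffer="efeiltaeipseuu" (len 14), cursors c1@0 c2@2 c4@7 c3@11, authorship 1.2....4...3..
After op 6 (delete): buffer="eeilteipeuu" (len 11), cursors c1@0 c2@1 c4@5 c3@8, authorship 12...4..3..
Authorship (.=original, N=cursor N): 1 2 . . . 4 . . 3 . .
Index 1: author = 2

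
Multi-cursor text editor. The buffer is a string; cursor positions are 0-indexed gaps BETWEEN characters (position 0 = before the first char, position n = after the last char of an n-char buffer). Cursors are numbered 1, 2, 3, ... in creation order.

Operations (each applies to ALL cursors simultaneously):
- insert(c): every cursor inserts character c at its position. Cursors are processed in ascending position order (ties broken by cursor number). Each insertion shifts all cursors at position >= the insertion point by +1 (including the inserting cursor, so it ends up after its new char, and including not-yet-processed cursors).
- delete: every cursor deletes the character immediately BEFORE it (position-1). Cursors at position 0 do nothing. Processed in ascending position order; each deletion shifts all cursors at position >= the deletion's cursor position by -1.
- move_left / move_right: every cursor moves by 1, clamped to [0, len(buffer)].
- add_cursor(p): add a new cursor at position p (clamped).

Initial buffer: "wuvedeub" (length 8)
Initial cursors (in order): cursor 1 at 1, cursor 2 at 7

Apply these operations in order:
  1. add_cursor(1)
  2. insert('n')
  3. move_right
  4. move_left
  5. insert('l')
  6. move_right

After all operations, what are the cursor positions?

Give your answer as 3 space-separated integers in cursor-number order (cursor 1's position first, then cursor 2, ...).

After op 1 (add_cursor(1)): buffer="wuvedeub" (len 8), cursors c1@1 c3@1 c2@7, authorship ........
After op 2 (insert('n')): buffer="wnnuvedeunb" (len 11), cursors c1@3 c3@3 c2@10, authorship .13......2.
After op 3 (move_right): buffer="wnnuvedeunb" (len 11), cursors c1@4 c3@4 c2@11, authorship .13......2.
After op 4 (move_left): buffer="wnnuvedeunb" (len 11), cursors c1@3 c3@3 c2@10, authorship .13......2.
After op 5 (insert('l')): buffer="wnnlluvedeunlb" (len 14), cursors c1@5 c3@5 c2@13, authorship .1313......22.
After op 6 (move_right): buffer="wnnlluvedeunlb" (len 14), cursors c1@6 c3@6 c2@14, authorship .1313......22.

Answer: 6 14 6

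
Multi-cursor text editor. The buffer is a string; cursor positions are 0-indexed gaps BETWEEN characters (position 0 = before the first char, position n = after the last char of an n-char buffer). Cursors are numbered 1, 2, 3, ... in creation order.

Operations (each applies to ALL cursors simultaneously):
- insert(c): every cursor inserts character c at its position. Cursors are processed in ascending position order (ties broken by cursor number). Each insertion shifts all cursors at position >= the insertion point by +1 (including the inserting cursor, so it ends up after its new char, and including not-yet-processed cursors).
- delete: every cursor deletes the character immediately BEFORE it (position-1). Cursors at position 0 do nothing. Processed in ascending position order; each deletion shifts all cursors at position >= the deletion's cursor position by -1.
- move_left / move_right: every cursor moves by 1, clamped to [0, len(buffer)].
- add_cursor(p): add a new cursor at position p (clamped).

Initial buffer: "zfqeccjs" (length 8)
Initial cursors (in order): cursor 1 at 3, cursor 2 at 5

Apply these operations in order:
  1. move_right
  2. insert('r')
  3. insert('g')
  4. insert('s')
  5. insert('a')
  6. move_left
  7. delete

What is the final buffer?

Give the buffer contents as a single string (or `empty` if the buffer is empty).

After op 1 (move_right): buffer="zfqeccjs" (len 8), cursors c1@4 c2@6, authorship ........
After op 2 (insert('r')): buffer="zfqerccrjs" (len 10), cursors c1@5 c2@8, authorship ....1..2..
After op 3 (insert('g')): buffer="zfqergccrgjs" (len 12), cursors c1@6 c2@10, authorship ....11..22..
After op 4 (insert('s')): buffer="zfqergsccrgsjs" (len 14), cursors c1@7 c2@12, authorship ....111..222..
After op 5 (insert('a')): buffer="zfqergsaccrgsajs" (len 16), cursors c1@8 c2@14, authorship ....1111..2222..
After op 6 (move_left): buffer="zfqergsaccrgsajs" (len 16), cursors c1@7 c2@13, authorship ....1111..2222..
After op 7 (delete): buffer="zfqergaccrgajs" (len 14), cursors c1@6 c2@11, authorship ....111..222..

Answer: zfqergaccrgajs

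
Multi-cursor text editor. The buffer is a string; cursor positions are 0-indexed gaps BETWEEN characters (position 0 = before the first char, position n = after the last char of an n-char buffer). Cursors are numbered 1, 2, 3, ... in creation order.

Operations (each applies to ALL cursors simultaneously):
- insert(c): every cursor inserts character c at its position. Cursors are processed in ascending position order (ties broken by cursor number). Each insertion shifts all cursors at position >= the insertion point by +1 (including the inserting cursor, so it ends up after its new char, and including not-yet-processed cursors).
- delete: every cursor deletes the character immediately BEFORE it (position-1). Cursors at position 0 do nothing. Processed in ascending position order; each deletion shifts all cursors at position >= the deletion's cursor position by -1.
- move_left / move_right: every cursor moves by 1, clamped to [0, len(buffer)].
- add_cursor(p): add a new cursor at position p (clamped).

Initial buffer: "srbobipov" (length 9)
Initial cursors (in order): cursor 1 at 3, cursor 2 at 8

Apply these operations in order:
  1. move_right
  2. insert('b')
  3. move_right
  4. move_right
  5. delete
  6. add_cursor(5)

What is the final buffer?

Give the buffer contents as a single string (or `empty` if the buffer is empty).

Answer: srbobbpov

Derivation:
After op 1 (move_right): buffer="srbobipov" (len 9), cursors c1@4 c2@9, authorship .........
After op 2 (insert('b')): buffer="srbobbipovb" (len 11), cursors c1@5 c2@11, authorship ....1.....2
After op 3 (move_right): buffer="srbobbipovb" (len 11), cursors c1@6 c2@11, authorship ....1.....2
After op 4 (move_right): buffer="srbobbipovb" (len 11), cursors c1@7 c2@11, authorship ....1.....2
After op 5 (delete): buffer="srbobbpov" (len 9), cursors c1@6 c2@9, authorship ....1....
After op 6 (add_cursor(5)): buffer="srbobbpov" (len 9), cursors c3@5 c1@6 c2@9, authorship ....1....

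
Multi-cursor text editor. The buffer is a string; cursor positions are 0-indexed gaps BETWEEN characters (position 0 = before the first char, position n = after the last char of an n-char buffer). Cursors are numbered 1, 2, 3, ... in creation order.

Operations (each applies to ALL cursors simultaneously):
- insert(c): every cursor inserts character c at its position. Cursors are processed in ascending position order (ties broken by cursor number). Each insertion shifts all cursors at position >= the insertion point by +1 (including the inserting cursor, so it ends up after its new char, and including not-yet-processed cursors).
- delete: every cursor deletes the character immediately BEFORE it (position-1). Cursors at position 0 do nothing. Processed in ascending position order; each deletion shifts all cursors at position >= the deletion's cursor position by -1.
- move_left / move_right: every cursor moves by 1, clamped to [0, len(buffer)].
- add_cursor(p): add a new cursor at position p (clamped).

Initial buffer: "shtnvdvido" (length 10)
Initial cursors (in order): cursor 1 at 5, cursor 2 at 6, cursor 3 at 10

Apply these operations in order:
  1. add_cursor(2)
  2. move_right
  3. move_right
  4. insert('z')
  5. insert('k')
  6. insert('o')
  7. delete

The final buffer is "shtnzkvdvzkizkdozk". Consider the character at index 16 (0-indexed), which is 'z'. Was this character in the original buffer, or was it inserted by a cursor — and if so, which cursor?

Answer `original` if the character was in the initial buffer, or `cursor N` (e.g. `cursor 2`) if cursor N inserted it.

After op 1 (add_cursor(2)): buffer="shtnvdvido" (len 10), cursors c4@2 c1@5 c2@6 c3@10, authorship ..........
After op 2 (move_right): buffer="shtnvdvido" (len 10), cursors c4@3 c1@6 c2@7 c3@10, authorship ..........
After op 3 (move_right): buffer="shtnvdvido" (len 10), cursors c4@4 c1@7 c2@8 c3@10, authorship ..........
After op 4 (insert('z')): buffer="shtnzvdvzizdoz" (len 14), cursors c4@5 c1@9 c2@11 c3@14, authorship ....4...1.2..3
After op 5 (insert('k')): buffer="shtnzkvdvzkizkdozk" (len 18), cursors c4@6 c1@11 c2@14 c3@18, authorship ....44...11.22..33
After op 6 (insert('o')): buffer="shtnzkovdvzkoizkodozko" (len 22), cursors c4@7 c1@13 c2@17 c3@22, authorship ....444...111.222..333
After op 7 (delete): buffer="shtnzkvdvzkizkdozk" (len 18), cursors c4@6 c1@11 c2@14 c3@18, authorship ....44...11.22..33
Authorship (.=original, N=cursor N): . . . . 4 4 . . . 1 1 . 2 2 . . 3 3
Index 16: author = 3

Answer: cursor 3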